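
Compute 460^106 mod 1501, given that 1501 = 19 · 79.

Mod 19: 460 ≡ 4; by Fermat, exponent reduces to 106 mod 18 = 16; 4^16 ≡ 6 (mod 19).
Mod 79: 460 ≡ 65; by Fermat, exponent reduces to 106 mod 78 = 28; 65^28 ≡ 38 (mod 79).
Combine by CRT: x ≡ 6 (mod 19), x ≡ 38 (mod 79) ⇒ x ≡ 196 (mod 1501).

196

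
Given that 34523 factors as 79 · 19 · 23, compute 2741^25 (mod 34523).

5032

Mod 79: 2741 ≡ 55; 55^25 ≡ 55 (mod 79).
Mod 19: 2741 ≡ 5; by Fermat, exponent reduces to 25 mod 18 = 7; 5^7 ≡ 16 (mod 19).
Mod 23: 2741 ≡ 4; by Fermat, exponent reduces to 25 mod 22 = 3; 4^3 ≡ 18 (mod 23).
Combine by CRT: x ≡ 55 (mod 79), x ≡ 16 (mod 19), x ≡ 18 (mod 23) ⇒ x ≡ 5032 (mod 34523).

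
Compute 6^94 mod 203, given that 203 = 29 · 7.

190

Mod 29: 6 ≡ 6; by Fermat, exponent reduces to 94 mod 28 = 10; 6^10 ≡ 16 (mod 29).
Mod 7: 6 ≡ 6; by Fermat, exponent reduces to 94 mod 6 = 4; 6^4 ≡ 1 (mod 7).
Combine by CRT: x ≡ 16 (mod 29), x ≡ 1 (mod 7) ⇒ x ≡ 190 (mod 203).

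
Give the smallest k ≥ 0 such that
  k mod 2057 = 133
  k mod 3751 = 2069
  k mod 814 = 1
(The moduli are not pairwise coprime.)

1509971

Combine the congruences pairwise.
gcd(2057, 3751) = 121 and 121 | (2069 − 133), so the pair is consistent; merging gives k ≡ 43330 (mod 63767), where 63767 = lcm(2057, 3751).
gcd(63767, 814) = 11 and 11 | (1 − 43330), so the pair is consistent; merging gives k ≡ 1509971 (mod 4718758), where 4718758 = lcm(63767, 814).
The solution is unique modulo lcm(2057, 3751, 814) = 4718758.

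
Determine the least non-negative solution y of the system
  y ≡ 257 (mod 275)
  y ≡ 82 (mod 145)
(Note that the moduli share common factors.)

gcd(275, 145) = 5 and 5 | (82 − 257), so the pair is consistent; merging gives y ≡ 807 (mod 7975), where 7975 = lcm(275, 145).
The solution is unique modulo lcm(275, 145) = 7975.

807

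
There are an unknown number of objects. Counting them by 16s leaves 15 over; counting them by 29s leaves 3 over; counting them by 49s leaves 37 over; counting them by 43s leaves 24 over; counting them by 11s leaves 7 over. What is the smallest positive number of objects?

10684879

The moduli are pairwise coprime; M = 16·29·49·43·11 = 10754128.
M/16 = 672133; 672133 ≡ 5 (mod 16); 5·13 ≡ 1, so inverse 13.
M/29 = 370832; 370832 ≡ 9 (mod 29); 9·13 ≡ 1, so inverse 13.
M/49 = 219472; 219472 ≡ 1 (mod 49), inverse 1.
M/43 = 250096; 250096 ≡ 8 (mod 43); 8·27 ≡ 1, so inverse 27.
M/11 = 977648; 977648 ≡ 1 (mod 11), inverse 1.
N ≡ 15·672133·13 + 3·370832·13 + 37·219472·1 + 24·250096·27 + 7·977648·1 = 322554591.
322554591 mod 10754128 = 10684879.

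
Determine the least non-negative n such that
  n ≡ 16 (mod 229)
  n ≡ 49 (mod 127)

From n ≡ 16 (mod 229) write n = 16 + 229t. Substituting into n ≡ 49 (mod 127) gives 229t ≡ 33 (mod 127), and since 102⁻¹ ≡ 66 (mod 127), t ≡ 19. Hence n ≡ 16 + 229·19 = 4367 (mod 29083).

4367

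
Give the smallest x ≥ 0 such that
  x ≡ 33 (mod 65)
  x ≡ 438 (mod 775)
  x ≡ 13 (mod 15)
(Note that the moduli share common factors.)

12838

gcd(65, 775) = 5 and 5 | (438 − 33), so the pair is consistent; merging gives x ≡ 2763 (mod 10075), where 10075 = lcm(65, 775).
gcd(10075, 15) = 5 and 5 | (13 − 2763), so the pair is consistent; merging gives x ≡ 12838 (mod 30225), where 30225 = lcm(10075, 15).
The solution is unique modulo lcm(65, 775, 15) = 30225.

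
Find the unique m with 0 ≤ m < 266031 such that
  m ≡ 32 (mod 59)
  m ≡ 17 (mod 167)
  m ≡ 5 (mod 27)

The moduli are pairwise coprime; N = 59·167·27 = 266031.
N/59 = 4509; 4509 ≡ 25 (mod 59); 25·26 ≡ 1, so inverse 26.
N/167 = 1593; 1593 ≡ 90 (mod 167); 90·13 ≡ 1, so inverse 13.
N/27 = 9853; 9853 ≡ 25 (mod 27); 25·13 ≡ 1, so inverse 13.
m ≡ 32·4509·26 + 17·1593·13 + 5·9853·13 = 4743986.
4743986 mod 266031 = 221459.

221459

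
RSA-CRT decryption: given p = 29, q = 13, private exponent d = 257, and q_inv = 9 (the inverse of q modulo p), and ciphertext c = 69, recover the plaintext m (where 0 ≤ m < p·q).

101

d_p = d mod (p−1) = 257 mod 28 = 5; d_q = d mod (q−1) = 5.
m₁ = c^(d_p) mod p: c ≡ 11 (mod 29), and 11^5 mod 29 = 14.
m₂ = c^(d_q) mod q: c ≡ 4 (mod 13), and 4^5 mod 13 = 10.
h = q_inv·(m₁ − m₂) mod p = 9·(14 − 10) mod 29 = 7.
m = m₂ + h·q = 10 + 7·13 = 101.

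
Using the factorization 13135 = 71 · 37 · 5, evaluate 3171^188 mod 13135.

Mod 71: 3171 ≡ 47; by Fermat, exponent reduces to 188 mod 70 = 48; 47^48 ≡ 4 (mod 71).
Mod 37: 3171 ≡ 26; by Fermat, exponent reduces to 188 mod 36 = 8; 26^8 ≡ 10 (mod 37).
Mod 5: 3171 ≡ 1; since 4 | 188, by Fermat 1^188 ≡ 1 (mod 5).
Combine by CRT: x ≡ 4 (mod 71), x ≡ 10 (mod 37), x ≡ 1 (mod 5) ⇒ x ≡ 5116 (mod 13135).

5116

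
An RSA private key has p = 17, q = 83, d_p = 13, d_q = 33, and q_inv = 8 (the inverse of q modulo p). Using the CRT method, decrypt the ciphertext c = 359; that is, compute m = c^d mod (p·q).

m₁ = c^(d_p) mod p: c ≡ 2 (mod 17), and 2^13 mod 17 = 15.
m₂ = c^(d_q) mod q: c ≡ 27 (mod 83), and 27^33 mod 83 = 48.
h = q_inv·(m₁ − m₂) mod p = 8·(15 − 48) mod 17 = 8.
m = m₂ + h·q = 48 + 8·83 = 712.

712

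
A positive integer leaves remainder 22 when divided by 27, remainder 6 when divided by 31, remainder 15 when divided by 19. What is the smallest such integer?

15196

The moduli are pairwise coprime; N = 27·31·19 = 15903.
N/27 = 589; 589 ≡ 22 (mod 27); 22·16 ≡ 1, so inverse 16.
N/31 = 513; 513 ≡ 17 (mod 31); 17·11 ≡ 1, so inverse 11.
N/19 = 837; 837 ≡ 1 (mod 19), inverse 1.
t ≡ 22·589·16 + 6·513·11 + 15·837·1 = 253741.
253741 mod 15903 = 15196.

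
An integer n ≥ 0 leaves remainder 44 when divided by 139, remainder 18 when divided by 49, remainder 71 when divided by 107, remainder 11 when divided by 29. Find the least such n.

From n ≡ 44 (mod 139) write n = 44 + 139t. Substituting into n ≡ 18 (mod 49) gives 139t ≡ 23 (mod 49), and since 41⁻¹ ≡ 6 (mod 49), t ≡ 40. Hence n ≡ 44 + 139·40 = 5604 (mod 6811).
From n ≡ 5604 (mod 6811) write n = 5604 + 6811t. Substituting into n ≡ 71 (mod 107) gives 6811t ≡ 31 (mod 107), and since 70⁻¹ ≡ 26 (mod 107), t ≡ 57. Hence n ≡ 5604 + 6811·57 = 393831 (mod 728777).
From n ≡ 393831 (mod 728777) write n = 393831 + 728777t. Substituting into n ≡ 11 (mod 29) gives 728777t ≡ 0 (mod 29), and since 7⁻¹ ≡ 25 (mod 29), t ≡ 0. Hence n ≡ 393831 + 728777·0 = 393831 (mod 21134533).

393831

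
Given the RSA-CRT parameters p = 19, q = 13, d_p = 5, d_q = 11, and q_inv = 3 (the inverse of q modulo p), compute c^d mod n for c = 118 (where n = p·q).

m₁ = c^(d_p) mod p: c ≡ 4 (mod 19), and 4^5 mod 19 = 17.
m₂ = c^(d_q) mod q: c ≡ 1 (mod 13), and 1^11 mod 13 = 1.
h = q_inv·(m₁ − m₂) mod p = 3·(17 − 1) mod 19 = 10.
m = m₂ + h·q = 1 + 10·13 = 131.

131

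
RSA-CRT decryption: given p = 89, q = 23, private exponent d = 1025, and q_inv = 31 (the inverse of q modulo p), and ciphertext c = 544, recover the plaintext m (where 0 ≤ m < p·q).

d_p = d mod (p−1) = 1025 mod 88 = 57; d_q = d mod (q−1) = 13.
m₁ = c^(d_p) mod p: c ≡ 10 (mod 89), and 10^57 mod 89 = 71.
m₂ = c^(d_q) mod q: c ≡ 15 (mod 23), and 15^13 mod 23 = 5.
h = q_inv·(m₁ − m₂) mod p = 31·(71 − 5) mod 89 = 88.
m = m₂ + h·q = 5 + 88·23 = 2029.

2029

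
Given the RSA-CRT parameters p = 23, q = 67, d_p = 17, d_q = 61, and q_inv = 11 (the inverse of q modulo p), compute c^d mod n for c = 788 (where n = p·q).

219

m₁ = c^(d_p) mod p: c ≡ 6 (mod 23), and 6^17 mod 23 = 12.
m₂ = c^(d_q) mod q: c ≡ 51 (mod 67), and 51^61 mod 67 = 18.
h = q_inv·(m₁ − m₂) mod p = 11·(12 − 18) mod 23 = 3.
m = m₂ + h·q = 18 + 3·67 = 219.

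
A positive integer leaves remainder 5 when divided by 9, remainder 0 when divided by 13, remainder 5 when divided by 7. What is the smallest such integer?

572

Combine the congruences pairwise.
From x ≡ 5 (mod 9) write x = 5 + 9t. Substituting into x ≡ 0 (mod 13) gives 9t ≡ 8 (mod 13), and since 9⁻¹ ≡ 3 (mod 13), t ≡ 11. Hence x ≡ 5 + 9·11 = 104 (mod 117).
From x ≡ 104 (mod 117) write x = 104 + 117t. Substituting into x ≡ 5 (mod 7) gives 117t ≡ 6 (mod 7), and since 5⁻¹ ≡ 3 (mod 7), t ≡ 4. Hence x ≡ 104 + 117·4 = 572 (mod 819).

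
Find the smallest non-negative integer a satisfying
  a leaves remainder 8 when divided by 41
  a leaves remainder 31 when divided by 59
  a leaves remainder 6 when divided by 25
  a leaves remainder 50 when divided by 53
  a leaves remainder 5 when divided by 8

13277981

The moduli are pairwise coprime; N = 41·59·25·53·8 = 25641400.
N/41 = 625400; 625400 ≡ 27 (mod 41); 27·38 ≡ 1, so inverse 38.
N/59 = 434600; 434600 ≡ 6 (mod 59); 6·10 ≡ 1, so inverse 10.
N/25 = 1025656; 1025656 ≡ 6 (mod 25); 6·21 ≡ 1, so inverse 21.
N/53 = 483800; 483800 ≡ 16 (mod 53); 16·10 ≡ 1, so inverse 10.
N/8 = 3205175; 3205175 ≡ 7 (mod 8); 7·7 ≡ 1, so inverse 7.
a ≡ 8·625400·38 + 31·434600·10 + 6·1025656·21 + 50·483800·10 + 5·3205175·7 = 808161381.
808161381 mod 25641400 = 13277981.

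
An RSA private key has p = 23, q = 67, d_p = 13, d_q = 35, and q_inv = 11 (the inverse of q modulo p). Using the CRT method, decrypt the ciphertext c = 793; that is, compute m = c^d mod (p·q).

m₁ = c^(d_p) mod p: c ≡ 11 (mod 23), and 11^13 mod 23 = 17.
m₂ = c^(d_q) mod q: c ≡ 56 (mod 67), and 56^35 mod 67 = 54.
h = q_inv·(m₁ − m₂) mod p = 11·(17 − 54) mod 23 = 7.
m = m₂ + h·q = 54 + 7·67 = 523.

523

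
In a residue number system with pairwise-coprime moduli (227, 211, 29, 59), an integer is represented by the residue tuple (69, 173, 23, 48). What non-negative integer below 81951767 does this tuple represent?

The moduli are pairwise coprime; N = 227·211·29·59 = 81951767.
N/227 = 361021; 361021 ≡ 91 (mod 227); 91·5 ≡ 1, so inverse 5.
N/211 = 388397; 388397 ≡ 157 (mod 211); 157·168 ≡ 1, so inverse 168.
N/29 = 2825923; 2825923 ≡ 18 (mod 29); 18·21 ≡ 1, so inverse 21.
N/59 = 1389013; 1389013 ≡ 35 (mod 59); 35·27 ≡ 1, so inverse 27.
x ≡ 69·361021·5 + 173·388397·168 + 23·2825923·21 + 48·1389013·27 = 14578004310.
14578004310 mod 81951767 = 72541551.

72541551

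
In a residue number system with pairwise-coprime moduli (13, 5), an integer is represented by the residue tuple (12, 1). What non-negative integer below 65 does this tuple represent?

51

Combine the congruences pairwise.
From x ≡ 12 (mod 13) write x = 12 + 13t. Substituting into x ≡ 1 (mod 5) gives 13t ≡ 4 (mod 5), and since 3⁻¹ ≡ 2 (mod 5), t ≡ 3. Hence x ≡ 12 + 13·3 = 51 (mod 65).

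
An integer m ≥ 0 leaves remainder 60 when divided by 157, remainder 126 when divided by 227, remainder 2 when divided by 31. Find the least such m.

The moduli are pairwise coprime; N = 157·227·31 = 1104809.
N/157 = 7037; 7037 ≡ 129 (mod 157); 129·28 ≡ 1, so inverse 28.
N/227 = 4867; 4867 ≡ 100 (mod 227); 100·84 ≡ 1, so inverse 84.
N/31 = 35639; 35639 ≡ 20 (mod 31); 20·14 ≡ 1, so inverse 14.
m ≡ 60·7037·28 + 126·4867·84 + 2·35639·14 = 64332380.
64332380 mod 1104809 = 253458.

253458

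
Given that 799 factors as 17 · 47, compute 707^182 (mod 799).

247

Mod 17: 707 ≡ 10; by Fermat, exponent reduces to 182 mod 16 = 6; 10^6 ≡ 9 (mod 17).
Mod 47: 707 ≡ 2; by Fermat, exponent reduces to 182 mod 46 = 44; 2^44 ≡ 12 (mod 47).
Combine by CRT: x ≡ 9 (mod 17), x ≡ 12 (mod 47) ⇒ x ≡ 247 (mod 799).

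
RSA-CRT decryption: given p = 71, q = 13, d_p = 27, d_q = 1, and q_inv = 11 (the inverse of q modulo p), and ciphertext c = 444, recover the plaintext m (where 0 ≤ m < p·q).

145

m₁ = c^(d_p) mod p: c ≡ 18 (mod 71), and 18^27 mod 71 = 3.
m₂ = c^(d_q) mod q: c ≡ 2 (mod 13), and 2^1 mod 13 = 2.
h = q_inv·(m₁ − m₂) mod p = 11·(3 − 2) mod 71 = 11.
m = m₂ + h·q = 2 + 11·13 = 145.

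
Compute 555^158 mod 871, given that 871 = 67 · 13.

Mod 67: 555 ≡ 19; by Fermat, exponent reduces to 158 mod 66 = 26; 19^26 ≡ 21 (mod 67).
Mod 13: 555 ≡ 9; by Fermat, exponent reduces to 158 mod 12 = 2; 9^2 ≡ 3 (mod 13).
Combine by CRT: x ≡ 21 (mod 67), x ≡ 3 (mod 13) ⇒ x ≡ 289 (mod 871).

289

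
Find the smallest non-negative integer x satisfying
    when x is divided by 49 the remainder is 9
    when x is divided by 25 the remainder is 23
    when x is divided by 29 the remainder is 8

17698

From x ≡ 9 (mod 49) write x = 9 + 49t. Substituting into x ≡ 23 (mod 25) gives 49t ≡ 14 (mod 25), and since 24⁻¹ ≡ 24 (mod 25), t ≡ 11. Hence x ≡ 9 + 49·11 = 548 (mod 1225).
From x ≡ 548 (mod 1225) write x = 548 + 1225t. Substituting into x ≡ 8 (mod 29) gives 1225t ≡ 11 (mod 29), and since 7⁻¹ ≡ 25 (mod 29), t ≡ 14. Hence x ≡ 548 + 1225·14 = 17698 (mod 35525).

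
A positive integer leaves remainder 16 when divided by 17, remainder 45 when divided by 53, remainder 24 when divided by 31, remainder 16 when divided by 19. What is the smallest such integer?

231284

From k ≡ 16 (mod 17) write k = 16 + 17t. Substituting into k ≡ 45 (mod 53) gives 17t ≡ 29 (mod 53), and since 17⁻¹ ≡ 25 (mod 53), t ≡ 36. Hence k ≡ 16 + 17·36 = 628 (mod 901).
From k ≡ 628 (mod 901) write k = 628 + 901t. Substituting into k ≡ 24 (mod 31) gives 901t ≡ 16 (mod 31), and since 2⁻¹ ≡ 16 (mod 31), t ≡ 8. Hence k ≡ 628 + 901·8 = 7836 (mod 27931).
From k ≡ 7836 (mod 27931) write k = 7836 + 27931t. Substituting into k ≡ 16 (mod 19) gives 27931t ≡ 8 (mod 19), and since 1⁻¹ ≡ 1 (mod 19), t ≡ 8. Hence k ≡ 7836 + 27931·8 = 231284 (mod 530689).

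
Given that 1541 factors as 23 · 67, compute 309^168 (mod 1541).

Mod 23: 309 ≡ 10; by Fermat, exponent reduces to 168 mod 22 = 14; 10^14 ≡ 12 (mod 23).
Mod 67: 309 ≡ 41; by Fermat, exponent reduces to 168 mod 66 = 36; 41^36 ≡ 22 (mod 67).
Combine by CRT: x ≡ 12 (mod 23), x ≡ 22 (mod 67) ⇒ x ≡ 357 (mod 1541).

357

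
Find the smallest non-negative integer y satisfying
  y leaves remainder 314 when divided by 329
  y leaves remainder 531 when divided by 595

gcd(329, 595) = 7 and 7 | (531 − 314), so the pair is consistent; merging gives y ≡ 24331 (mod 27965), where 27965 = lcm(329, 595).
The solution is unique modulo lcm(329, 595) = 27965.

24331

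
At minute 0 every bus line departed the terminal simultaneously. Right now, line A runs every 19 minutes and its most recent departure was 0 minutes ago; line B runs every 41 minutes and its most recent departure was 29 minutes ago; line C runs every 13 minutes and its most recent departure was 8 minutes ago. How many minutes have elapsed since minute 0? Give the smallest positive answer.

931

Combine the congruences pairwise.
From t ≡ 0 (mod 19) write t = 0 + 19s. Substituting into t ≡ 29 (mod 41) gives 19s ≡ 29 (mod 41), and since 19⁻¹ ≡ 13 (mod 41), s ≡ 8. Hence t ≡ 0 + 19·8 = 152 (mod 779).
From t ≡ 152 (mod 779) write t = 152 + 779s. Substituting into t ≡ 8 (mod 13) gives 779s ≡ 12 (mod 13), and since 12⁻¹ ≡ 12 (mod 13), s ≡ 1. Hence t ≡ 152 + 779·1 = 931 (mod 10127).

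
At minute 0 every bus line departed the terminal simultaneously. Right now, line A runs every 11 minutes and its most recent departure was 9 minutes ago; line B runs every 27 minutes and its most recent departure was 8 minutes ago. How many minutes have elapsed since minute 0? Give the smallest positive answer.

251

Combine the congruences pairwise.
From t ≡ 9 (mod 11) write t = 9 + 11s. Substituting into t ≡ 8 (mod 27) gives 11s ≡ 26 (mod 27), and since 11⁻¹ ≡ 5 (mod 27), s ≡ 22. Hence t ≡ 9 + 11·22 = 251 (mod 297).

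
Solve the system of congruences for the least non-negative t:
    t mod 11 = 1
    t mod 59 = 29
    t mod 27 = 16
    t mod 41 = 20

714814

The moduli are pairwise coprime; N = 11·59·27·41 = 718443.
N/11 = 65313; 65313 ≡ 6 (mod 11); 6·2 ≡ 1, so inverse 2.
N/59 = 12177; 12177 ≡ 23 (mod 59); 23·18 ≡ 1, so inverse 18.
N/27 = 26609; 26609 ≡ 14 (mod 27); 14·2 ≡ 1, so inverse 2.
N/41 = 17523; 17523 ≡ 16 (mod 41); 16·18 ≡ 1, so inverse 18.
t ≡ 1·65313·2 + 29·12177·18 + 16·26609·2 + 20·17523·18 = 13646788.
13646788 mod 718443 = 714814.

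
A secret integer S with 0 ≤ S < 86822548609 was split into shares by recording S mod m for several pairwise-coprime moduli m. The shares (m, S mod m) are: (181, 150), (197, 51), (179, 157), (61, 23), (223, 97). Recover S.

From S ≡ 150 (mod 181) write S = 150 + 181t. Substituting into S ≡ 51 (mod 197) gives 181t ≡ 98 (mod 197), and since 181⁻¹ ≡ 160 (mod 197), t ≡ 117. Hence S ≡ 150 + 181·117 = 21327 (mod 35657).
From S ≡ 21327 (mod 35657) write S = 21327 + 35657t. Substituting into S ≡ 157 (mod 179) gives 35657t ≡ 131 (mod 179), and since 36⁻¹ ≡ 5 (mod 179), t ≡ 118. Hence S ≡ 21327 + 35657·118 = 4228853 (mod 6382603).
From S ≡ 4228853 (mod 6382603) write S = 4228853 + 6382603t. Substituting into S ≡ 23 (mod 61) gives 6382603t ≡ 56 (mod 61), and since 51⁻¹ ≡ 6 (mod 61), t ≡ 31. Hence S ≡ 4228853 + 6382603·31 = 202089546 (mod 389338783).
From S ≡ 202089546 (mod 389338783) write S = 202089546 + 389338783t. Substituting into S ≡ 97 (mod 223) gives 389338783t ≡ 64 (mod 223), and since 184⁻¹ ≡ 40 (mod 223), t ≡ 107. Hence S ≡ 202089546 + 389338783·107 = 41861339327 (mod 86822548609).

41861339327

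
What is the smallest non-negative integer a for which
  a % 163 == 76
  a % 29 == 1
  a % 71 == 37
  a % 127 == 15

The moduli are pairwise coprime; N = 163·29·71·127 = 42623359.
N/163 = 261493; 261493 ≡ 41 (mod 163); 41·4 ≡ 1, so inverse 4.
N/29 = 1469771; 1469771 ≡ 22 (mod 29); 22·4 ≡ 1, so inverse 4.
N/71 = 600329; 600329 ≡ 24 (mod 71); 24·3 ≡ 1, so inverse 3.
N/127 = 335617; 335617 ≡ 83 (mod 127); 83·101 ≡ 1, so inverse 101.
a ≡ 76·261493·4 + 1·1469771·4 + 37·600329·3 + 15·335617·101 = 660469230.
660469230 mod 42623359 = 21118845.

21118845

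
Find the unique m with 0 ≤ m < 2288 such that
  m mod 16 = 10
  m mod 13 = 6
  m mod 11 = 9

The moduli are pairwise coprime; N = 16·13·11 = 2288.
N/16 = 143; 143 ≡ 15 (mod 16); 15·15 ≡ 1, so inverse 15.
N/13 = 176; 176 ≡ 7 (mod 13); 7·2 ≡ 1, so inverse 2.
N/11 = 208; 208 ≡ 10 (mod 11); 10·10 ≡ 1, so inverse 10.
m ≡ 10·143·15 + 6·176·2 + 9·208·10 = 42282.
42282 mod 2288 = 1098.

1098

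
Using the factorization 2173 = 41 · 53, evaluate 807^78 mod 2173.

Mod 41: 807 ≡ 28; by Fermat, exponent reduces to 78 mod 40 = 38; 28^38 ≡ 33 (mod 41).
Mod 53: 807 ≡ 12; by Fermat, exponent reduces to 78 mod 52 = 26; 12^26 ≡ 52 (mod 53).
Combine by CRT: x ≡ 33 (mod 41), x ≡ 52 (mod 53) ⇒ x ≡ 1960 (mod 2173).

1960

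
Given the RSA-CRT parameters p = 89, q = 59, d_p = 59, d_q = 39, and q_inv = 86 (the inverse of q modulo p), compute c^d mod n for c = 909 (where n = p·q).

2281

m₁ = c^(d_p) mod p: c ≡ 19 (mod 89), and 19^59 mod 89 = 56.
m₂ = c^(d_q) mod q: c ≡ 24 (mod 59), and 24^39 mod 59 = 39.
h = q_inv·(m₁ − m₂) mod p = 86·(56 − 39) mod 89 = 38.
m = m₂ + h·q = 39 + 38·59 = 2281.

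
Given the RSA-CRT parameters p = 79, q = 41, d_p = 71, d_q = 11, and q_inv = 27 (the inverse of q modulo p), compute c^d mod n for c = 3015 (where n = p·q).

m₁ = c^(d_p) mod p: c ≡ 13 (mod 79), and 13^71 mod 79 = 40.
m₂ = c^(d_q) mod q: c ≡ 22 (mod 41), and 22^11 mod 41 = 7.
h = q_inv·(m₁ − m₂) mod p = 27·(40 − 7) mod 79 = 22.
m = m₂ + h·q = 7 + 22·41 = 909.

909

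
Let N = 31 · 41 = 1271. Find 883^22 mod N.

Mod 31: 883 ≡ 15; 15^22 ≡ 8 (mod 31).
Mod 41: 883 ≡ 22; 22^22 ≡ 8 (mod 41).
Combine by CRT: x ≡ 8 (mod 31), x ≡ 8 (mod 41) ⇒ x ≡ 8 (mod 1271).

8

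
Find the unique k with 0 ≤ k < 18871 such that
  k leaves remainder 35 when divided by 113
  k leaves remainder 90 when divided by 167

3764

From k ≡ 35 (mod 113) write k = 35 + 113t. Substituting into k ≡ 90 (mod 167) gives 113t ≡ 55 (mod 167), and since 113⁻¹ ≡ 34 (mod 167), t ≡ 33. Hence k ≡ 35 + 113·33 = 3764 (mod 18871).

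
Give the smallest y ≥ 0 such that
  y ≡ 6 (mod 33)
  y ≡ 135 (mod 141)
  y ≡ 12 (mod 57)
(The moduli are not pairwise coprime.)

Combine the congruences pairwise.
gcd(33, 141) = 3 and 3 | (135 − 6), so the pair is consistent; merging gives y ≡ 699 (mod 1551), where 1551 = lcm(33, 141).
gcd(1551, 57) = 3 and 3 | (12 − 699), so the pair is consistent; merging gives y ≡ 22413 (mod 29469), where 29469 = lcm(1551, 57).
The solution is unique modulo lcm(33, 141, 57) = 29469.

22413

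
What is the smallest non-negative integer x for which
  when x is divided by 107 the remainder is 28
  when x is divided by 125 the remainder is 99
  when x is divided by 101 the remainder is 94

455099

Combine the congruences pairwise.
From x ≡ 28 (mod 107) write x = 28 + 107t. Substituting into x ≡ 99 (mod 125) gives 107t ≡ 71 (mod 125), and since 107⁻¹ ≡ 118 (mod 125), t ≡ 3. Hence x ≡ 28 + 107·3 = 349 (mod 13375).
From x ≡ 349 (mod 13375) write x = 349 + 13375t. Substituting into x ≡ 94 (mod 101) gives 13375t ≡ 48 (mod 101), and since 43⁻¹ ≡ 47 (mod 101), t ≡ 34. Hence x ≡ 349 + 13375·34 = 455099 (mod 1350875).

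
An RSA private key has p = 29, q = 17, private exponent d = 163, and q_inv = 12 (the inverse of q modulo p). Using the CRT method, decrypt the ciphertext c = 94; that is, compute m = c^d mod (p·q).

d_p = d mod (p−1) = 163 mod 28 = 23; d_q = d mod (q−1) = 3.
m₁ = c^(d_p) mod p: c ≡ 7 (mod 29), and 7^23 mod 29 = 20.
m₂ = c^(d_q) mod q: c ≡ 9 (mod 17), and 9^3 mod 17 = 15.
h = q_inv·(m₁ − m₂) mod p = 12·(20 − 15) mod 29 = 2.
m = m₂ + h·q = 15 + 2·17 = 49.

49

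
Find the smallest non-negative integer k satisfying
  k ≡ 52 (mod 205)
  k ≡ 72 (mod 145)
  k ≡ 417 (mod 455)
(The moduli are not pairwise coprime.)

299352

Combine the congruences pairwise.
gcd(205, 145) = 5 and 5 | (72 − 52), so the pair is consistent; merging gives k ≡ 2102 (mod 5945), where 5945 = lcm(205, 145).
gcd(5945, 455) = 5 and 5 | (417 − 2102), so the pair is consistent; merging gives k ≡ 299352 (mod 540995), where 540995 = lcm(5945, 455).
The solution is unique modulo lcm(205, 145, 455) = 540995.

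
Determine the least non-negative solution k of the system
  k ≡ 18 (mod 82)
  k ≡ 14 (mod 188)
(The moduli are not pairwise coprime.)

1330

gcd(82, 188) = 2 and 2 | (14 − 18), so the pair is consistent; merging gives k ≡ 1330 (mod 7708), where 7708 = lcm(82, 188).
The solution is unique modulo lcm(82, 188) = 7708.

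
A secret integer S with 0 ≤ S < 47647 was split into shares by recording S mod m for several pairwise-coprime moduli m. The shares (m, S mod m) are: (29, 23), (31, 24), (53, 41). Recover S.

Combine the congruences pairwise.
From S ≡ 23 (mod 29) write S = 23 + 29t. Substituting into S ≡ 24 (mod 31) gives 29t ≡ 1 (mod 31), and since 29⁻¹ ≡ 15 (mod 31), t ≡ 15. Hence S ≡ 23 + 29·15 = 458 (mod 899).
From S ≡ 458 (mod 899) write S = 458 + 899t. Substituting into S ≡ 41 (mod 53) gives 899t ≡ 7 (mod 53), and since 51⁻¹ ≡ 26 (mod 53), t ≡ 23. Hence S ≡ 458 + 899·23 = 21135 (mod 47647).

21135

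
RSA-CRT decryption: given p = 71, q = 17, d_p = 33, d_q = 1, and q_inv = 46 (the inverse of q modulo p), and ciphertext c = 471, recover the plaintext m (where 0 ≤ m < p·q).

403

m₁ = c^(d_p) mod p: c ≡ 45 (mod 71), and 45^33 mod 71 = 48.
m₂ = c^(d_q) mod q: c ≡ 12 (mod 17), and 12^1 mod 17 = 12.
h = q_inv·(m₁ − m₂) mod p = 46·(48 − 12) mod 71 = 23.
m = m₂ + h·q = 12 + 23·17 = 403.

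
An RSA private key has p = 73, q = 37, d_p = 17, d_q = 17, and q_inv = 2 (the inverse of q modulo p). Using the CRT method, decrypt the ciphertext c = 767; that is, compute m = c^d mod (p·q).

2046

m₁ = c^(d_p) mod p: c ≡ 37 (mod 73), and 37^17 mod 73 = 2.
m₂ = c^(d_q) mod q: c ≡ 27 (mod 37), and 27^17 mod 37 = 11.
h = q_inv·(m₁ − m₂) mod p = 2·(2 − 11) mod 73 = 55.
m = m₂ + h·q = 11 + 55·37 = 2046.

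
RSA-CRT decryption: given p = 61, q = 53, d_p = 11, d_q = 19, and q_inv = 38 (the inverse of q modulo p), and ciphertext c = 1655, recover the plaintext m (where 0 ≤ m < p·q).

m₁ = c^(d_p) mod p: c ≡ 8 (mod 61), and 8^11 mod 61 = 53.
m₂ = c^(d_q) mod q: c ≡ 12 (mod 53), and 12^19 mod 53 = 20.
h = q_inv·(m₁ − m₂) mod p = 38·(53 − 20) mod 61 = 34.
m = m₂ + h·q = 20 + 34·53 = 1822.

1822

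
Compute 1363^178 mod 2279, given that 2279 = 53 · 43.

1606

Mod 53: 1363 ≡ 38; by Fermat, exponent reduces to 178 mod 52 = 22; 38^22 ≡ 16 (mod 53).
Mod 43: 1363 ≡ 30; by Fermat, exponent reduces to 178 mod 42 = 10; 30^10 ≡ 15 (mod 43).
Combine by CRT: x ≡ 16 (mod 53), x ≡ 15 (mod 43) ⇒ x ≡ 1606 (mod 2279).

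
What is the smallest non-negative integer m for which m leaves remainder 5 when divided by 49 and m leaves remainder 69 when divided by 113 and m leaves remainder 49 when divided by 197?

The moduli are pairwise coprime; N = 49·113·197 = 1090789.
N/49 = 22261; 22261 ≡ 15 (mod 49); 15·36 ≡ 1, so inverse 36.
N/113 = 9653; 9653 ≡ 48 (mod 113); 48·73 ≡ 1, so inverse 73.
N/197 = 5537; 5537 ≡ 21 (mod 197); 21·122 ≡ 1, so inverse 122.
m ≡ 5·22261·36 + 69·9653·73 + 49·5537·122 = 85729327.
85729327 mod 1090789 = 647785.

647785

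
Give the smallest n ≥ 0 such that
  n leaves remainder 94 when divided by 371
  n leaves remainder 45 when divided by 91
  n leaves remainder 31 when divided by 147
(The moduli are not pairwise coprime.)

16789

Combine the congruences pairwise.
gcd(371, 91) = 7 and 7 | (45 − 94), so the pair is consistent; merging gives n ≡ 2320 (mod 4823), where 4823 = lcm(371, 91).
gcd(4823, 147) = 7 and 7 | (31 − 2320), so the pair is consistent; merging gives n ≡ 16789 (mod 101283), where 101283 = lcm(4823, 147).
The solution is unique modulo lcm(371, 91, 147) = 101283.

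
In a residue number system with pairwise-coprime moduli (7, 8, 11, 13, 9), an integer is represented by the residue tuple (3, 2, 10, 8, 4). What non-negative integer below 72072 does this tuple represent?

Combine the congruences pairwise.
From x ≡ 3 (mod 7) write x = 3 + 7t. Substituting into x ≡ 2 (mod 8) gives 7t ≡ 7 (mod 8), and since 7⁻¹ ≡ 7 (mod 8), t ≡ 1. Hence x ≡ 3 + 7·1 = 10 (mod 56).
From x ≡ 10 (mod 56) write x = 10 + 56t. Substituting into x ≡ 10 (mod 11) gives 56t ≡ 0 (mod 11), and since 1⁻¹ ≡ 1 (mod 11), t ≡ 0. Hence x ≡ 10 + 56·0 = 10 (mod 616).
From x ≡ 10 (mod 616) write x = 10 + 616t. Substituting into x ≡ 8 (mod 13) gives 616t ≡ 11 (mod 13), and since 5⁻¹ ≡ 8 (mod 13), t ≡ 10. Hence x ≡ 10 + 616·10 = 6170 (mod 8008).
From x ≡ 6170 (mod 8008) write x = 6170 + 8008t. Substituting into x ≡ 4 (mod 9) gives 8008t ≡ 8 (mod 9), and since 7⁻¹ ≡ 4 (mod 9), t ≡ 5. Hence x ≡ 6170 + 8008·5 = 46210 (mod 72072).

46210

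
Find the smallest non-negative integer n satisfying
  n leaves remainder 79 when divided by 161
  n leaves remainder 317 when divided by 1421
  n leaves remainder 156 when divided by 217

gcd(161, 1421) = 7 and 7 | (317 − 79), so the pair is consistent; merging gives n ≡ 28737 (mod 32683), where 32683 = lcm(161, 1421).
gcd(32683, 217) = 7 and 7 | (156 − 28737), so the pair is consistent; merging gives n ≡ 257518 (mod 1013173), where 1013173 = lcm(32683, 217).
The solution is unique modulo lcm(161, 1421, 217) = 1013173.

257518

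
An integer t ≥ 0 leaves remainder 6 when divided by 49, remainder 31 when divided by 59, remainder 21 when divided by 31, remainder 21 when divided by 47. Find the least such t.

1813986

The moduli are pairwise coprime; N = 49·59·31·47 = 4212187.
N/49 = 85963; 85963 ≡ 17 (mod 49); 17·26 ≡ 1, so inverse 26.
N/59 = 71393; 71393 ≡ 3 (mod 59); 3·20 ≡ 1, so inverse 20.
N/31 = 135877; 135877 ≡ 4 (mod 31); 4·8 ≡ 1, so inverse 8.
N/47 = 89621; 89621 ≡ 39 (mod 47); 39·41 ≡ 1, so inverse 41.
t ≡ 6·85963·26 + 31·71393·20 + 21·135877·8 + 21·89621·41 = 157664905.
157664905 mod 4212187 = 1813986.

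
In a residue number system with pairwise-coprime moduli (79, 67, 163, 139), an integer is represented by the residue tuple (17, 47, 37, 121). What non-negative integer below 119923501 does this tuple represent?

13198310

Combine the congruences pairwise.
From x ≡ 17 (mod 79) write x = 17 + 79t. Substituting into x ≡ 47 (mod 67) gives 79t ≡ 30 (mod 67), and since 12⁻¹ ≡ 28 (mod 67), t ≡ 36. Hence x ≡ 17 + 79·36 = 2861 (mod 5293).
From x ≡ 2861 (mod 5293) write x = 2861 + 5293t. Substituting into x ≡ 37 (mod 163) gives 5293t ≡ 110 (mod 163), and since 77⁻¹ ≡ 36 (mod 163), t ≡ 48. Hence x ≡ 2861 + 5293·48 = 256925 (mod 862759).
From x ≡ 256925 (mod 862759) write x = 256925 + 862759t. Substituting into x ≡ 121 (mod 139) gives 862759t ≡ 68 (mod 139), and since 125⁻¹ ≡ 129 (mod 139), t ≡ 15. Hence x ≡ 256925 + 862759·15 = 13198310 (mod 119923501).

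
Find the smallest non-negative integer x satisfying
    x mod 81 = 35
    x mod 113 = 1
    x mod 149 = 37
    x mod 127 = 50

Combine the congruences pairwise.
From x ≡ 35 (mod 81) write x = 35 + 81t. Substituting into x ≡ 1 (mod 113) gives 81t ≡ 79 (mod 113), and since 81⁻¹ ≡ 60 (mod 113), t ≡ 107. Hence x ≡ 35 + 81·107 = 8702 (mod 9153).
From x ≡ 8702 (mod 9153) write x = 8702 + 9153t. Substituting into x ≡ 37 (mod 149) gives 9153t ≡ 126 (mod 149), and since 64⁻¹ ≡ 7 (mod 149), t ≡ 137. Hence x ≡ 8702 + 9153·137 = 1262663 (mod 1363797).
From x ≡ 1262663 (mod 1363797) write x = 1262663 + 1363797t. Substituting into x ≡ 50 (mod 127) gives 1363797t ≡ 21 (mod 127), and since 71⁻¹ ≡ 34 (mod 127), t ≡ 79. Hence x ≡ 1262663 + 1363797·79 = 109002626 (mod 173202219).

109002626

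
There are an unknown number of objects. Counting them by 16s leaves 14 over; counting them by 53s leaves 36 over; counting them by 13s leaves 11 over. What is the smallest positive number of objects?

3534

The moduli are pairwise coprime; M = 16·53·13 = 11024.
M/16 = 689; 689 ≡ 1 (mod 16), inverse 1.
M/53 = 208; 208 ≡ 49 (mod 53); 49·13 ≡ 1, so inverse 13.
M/13 = 848; 848 ≡ 3 (mod 13); 3·9 ≡ 1, so inverse 9.
N ≡ 14·689·1 + 36·208·13 + 11·848·9 = 190942.
190942 mod 11024 = 3534.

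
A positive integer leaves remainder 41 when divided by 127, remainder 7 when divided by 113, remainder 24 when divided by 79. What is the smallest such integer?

852592

From t ≡ 41 (mod 127) write t = 41 + 127s. Substituting into t ≡ 7 (mod 113) gives 127s ≡ 79 (mod 113), and since 14⁻¹ ≡ 105 (mod 113), s ≡ 46. Hence t ≡ 41 + 127·46 = 5883 (mod 14351).
From t ≡ 5883 (mod 14351) write t = 5883 + 14351s. Substituting into t ≡ 24 (mod 79) gives 14351s ≡ 66 (mod 79), and since 52⁻¹ ≡ 38 (mod 79), s ≡ 59. Hence t ≡ 5883 + 14351·59 = 852592 (mod 1133729).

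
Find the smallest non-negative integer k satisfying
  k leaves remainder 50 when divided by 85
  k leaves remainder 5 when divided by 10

gcd(85, 10) = 5 and 5 | (5 − 50), so the pair is consistent; merging gives k ≡ 135 (mod 170), where 170 = lcm(85, 10).
The solution is unique modulo lcm(85, 10) = 170.

135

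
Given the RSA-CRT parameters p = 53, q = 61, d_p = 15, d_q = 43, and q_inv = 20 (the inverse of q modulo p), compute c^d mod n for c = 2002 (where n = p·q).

m₁ = c^(d_p) mod p: c ≡ 41 (mod 53), and 41^15 mod 53 = 27.
m₂ = c^(d_q) mod q: c ≡ 50 (mod 61), and 50^43 mod 61 = 11.
h = q_inv·(m₁ − m₂) mod p = 20·(27 − 11) mod 53 = 2.
m = m₂ + h·q = 11 + 2·61 = 133.

133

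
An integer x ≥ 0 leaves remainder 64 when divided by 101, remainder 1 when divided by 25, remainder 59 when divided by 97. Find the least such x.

From x ≡ 64 (mod 101) write x = 64 + 101t. Substituting into x ≡ 1 (mod 25) gives 101t ≡ 12 (mod 25), and since 1⁻¹ ≡ 1 (mod 25), t ≡ 12. Hence x ≡ 64 + 101·12 = 1276 (mod 2525).
From x ≡ 1276 (mod 2525) write x = 1276 + 2525t. Substituting into x ≡ 59 (mod 97) gives 2525t ≡ 44 (mod 97), and since 3⁻¹ ≡ 65 (mod 97), t ≡ 47. Hence x ≡ 1276 + 2525·47 = 119951 (mod 244925).

119951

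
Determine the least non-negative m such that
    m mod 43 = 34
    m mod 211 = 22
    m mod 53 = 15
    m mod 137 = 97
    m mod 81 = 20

501055814

The moduli are pairwise coprime; N = 43·211·53·137·81 = 5336203293.
N/43 = 124097751; 124097751 ≡ 9 (mod 43); 9·24 ≡ 1, so inverse 24.
N/211 = 25290063; 25290063 ≡ 25 (mod 211); 25·76 ≡ 1, so inverse 76.
N/53 = 100683081; 100683081 ≡ 41 (mod 53); 41·22 ≡ 1, so inverse 22.
N/137 = 38950389; 38950389 ≡ 56 (mod 137); 56·115 ≡ 1, so inverse 115.
N/81 = 65879053; 65879053 ≡ 52 (mod 81); 52·67 ≡ 1, so inverse 67.
m ≡ 34·124097751·24 + 22·25290063·76 + 15·100683081·22 + 97·38950389·115 + 20·65879053·67 = 699543687197.
699543687197 mod 5336203293 = 501055814.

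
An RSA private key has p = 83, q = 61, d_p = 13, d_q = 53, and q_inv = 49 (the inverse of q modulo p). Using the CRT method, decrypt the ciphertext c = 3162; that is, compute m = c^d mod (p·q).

m₁ = c^(d_p) mod p: c ≡ 8 (mod 83), and 8^13 mod 83 = 62.
m₂ = c^(d_q) mod q: c ≡ 51 (mod 61), and 51^53 mod 61 = 7.
h = q_inv·(m₁ − m₂) mod p = 49·(62 − 7) mod 83 = 39.
m = m₂ + h·q = 7 + 39·61 = 2386.

2386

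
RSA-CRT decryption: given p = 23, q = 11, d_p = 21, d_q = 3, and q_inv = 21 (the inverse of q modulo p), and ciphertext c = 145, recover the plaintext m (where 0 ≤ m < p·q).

m₁ = c^(d_p) mod p: c ≡ 7 (mod 23), and 7^21 mod 23 = 10.
m₂ = c^(d_q) mod q: c ≡ 2 (mod 11), and 2^3 mod 11 = 8.
h = q_inv·(m₁ − m₂) mod p = 21·(10 − 8) mod 23 = 19.
m = m₂ + h·q = 8 + 19·11 = 217.

217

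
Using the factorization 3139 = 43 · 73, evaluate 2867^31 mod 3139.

Mod 43: 2867 ≡ 29; 29^31 ≡ 30 (mod 43).
Mod 73: 2867 ≡ 20; 20^31 ≡ 60 (mod 73).
Combine by CRT: x ≡ 30 (mod 43), x ≡ 60 (mod 73) ⇒ x ≡ 3126 (mod 3139).

3126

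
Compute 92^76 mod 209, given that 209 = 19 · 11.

Mod 19: 92 ≡ 16; by Fermat, exponent reduces to 76 mod 18 = 4; 16^4 ≡ 5 (mod 19).
Mod 11: 92 ≡ 4; by Fermat, exponent reduces to 76 mod 10 = 6; 4^6 ≡ 4 (mod 11).
Combine by CRT: x ≡ 5 (mod 19), x ≡ 4 (mod 11) ⇒ x ≡ 81 (mod 209).

81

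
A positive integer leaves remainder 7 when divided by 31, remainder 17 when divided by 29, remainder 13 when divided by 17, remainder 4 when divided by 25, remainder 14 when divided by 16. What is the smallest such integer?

3513454

The moduli are pairwise coprime; N = 31·29·17·25·16 = 6113200.
N/31 = 197200; 197200 ≡ 9 (mod 31); 9·7 ≡ 1, so inverse 7.
N/29 = 210800; 210800 ≡ 28 (mod 29); 28·28 ≡ 1, so inverse 28.
N/17 = 359600; 359600 ≡ 16 (mod 17); 16·16 ≡ 1, so inverse 16.
N/25 = 244528; 244528 ≡ 3 (mod 25); 3·17 ≡ 1, so inverse 17.
N/16 = 382075; 382075 ≡ 11 (mod 16); 11·3 ≡ 1, so inverse 3.
m ≡ 7·197200·7 + 17·210800·28 + 13·359600·16 + 4·244528·17 + 14·382075·3 = 217475454.
217475454 mod 6113200 = 3513454.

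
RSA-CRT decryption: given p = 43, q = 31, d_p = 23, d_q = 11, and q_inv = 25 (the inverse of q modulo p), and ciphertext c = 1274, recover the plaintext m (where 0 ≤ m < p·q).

819

m₁ = c^(d_p) mod p: c ≡ 27 (mod 43), and 27^23 mod 43 = 2.
m₂ = c^(d_q) mod q: c ≡ 3 (mod 31), and 3^11 mod 31 = 13.
h = q_inv·(m₁ − m₂) mod p = 25·(2 − 13) mod 43 = 26.
m = m₂ + h·q = 13 + 26·31 = 819.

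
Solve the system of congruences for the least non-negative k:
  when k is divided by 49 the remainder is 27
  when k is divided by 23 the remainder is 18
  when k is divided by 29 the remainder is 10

12277

From k ≡ 27 (mod 49) write k = 27 + 49t. Substituting into k ≡ 18 (mod 23) gives 49t ≡ 14 (mod 23), and since 3⁻¹ ≡ 8 (mod 23), t ≡ 20. Hence k ≡ 27 + 49·20 = 1007 (mod 1127).
From k ≡ 1007 (mod 1127) write k = 1007 + 1127t. Substituting into k ≡ 10 (mod 29) gives 1127t ≡ 18 (mod 29), and since 25⁻¹ ≡ 7 (mod 29), t ≡ 10. Hence k ≡ 1007 + 1127·10 = 12277 (mod 32683).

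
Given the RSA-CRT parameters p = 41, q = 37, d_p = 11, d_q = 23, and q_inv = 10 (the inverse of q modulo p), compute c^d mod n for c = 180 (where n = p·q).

1164

m₁ = c^(d_p) mod p: c ≡ 16 (mod 41), and 16^11 mod 41 = 16.
m₂ = c^(d_q) mod q: c ≡ 32 (mod 37), and 32^23 mod 37 = 17.
h = q_inv·(m₁ − m₂) mod p = 10·(16 − 17) mod 41 = 31.
m = m₂ + h·q = 17 + 31·37 = 1164.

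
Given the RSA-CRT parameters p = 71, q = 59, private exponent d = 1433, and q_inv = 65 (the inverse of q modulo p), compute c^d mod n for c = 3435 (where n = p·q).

d_p = d mod (p−1) = 1433 mod 70 = 33; d_q = d mod (q−1) = 41.
m₁ = c^(d_p) mod p: c ≡ 27 (mod 71), and 27^33 mod 71 = 15.
m₂ = c^(d_q) mod q: c ≡ 13 (mod 59), and 13^41 mod 59 = 52.
h = q_inv·(m₁ − m₂) mod p = 65·(15 − 52) mod 71 = 9.
m = m₂ + h·q = 52 + 9·59 = 583.

583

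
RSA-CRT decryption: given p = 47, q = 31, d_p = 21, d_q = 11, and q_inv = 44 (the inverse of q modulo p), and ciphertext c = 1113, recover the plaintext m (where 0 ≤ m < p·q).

m₁ = c^(d_p) mod p: c ≡ 32 (mod 47), and 32^21 mod 47 = 14.
m₂ = c^(d_q) mod q: c ≡ 28 (mod 31), and 28^11 mod 31 = 18.
h = q_inv·(m₁ − m₂) mod p = 44·(14 − 18) mod 47 = 12.
m = m₂ + h·q = 18 + 12·31 = 390.

390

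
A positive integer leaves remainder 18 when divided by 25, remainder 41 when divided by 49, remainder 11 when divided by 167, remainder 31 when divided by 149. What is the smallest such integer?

9251143

The moduli are pairwise coprime; M = 25·49·167·149 = 30481675.
M/25 = 1219267; 1219267 ≡ 17 (mod 25); 17·3 ≡ 1, so inverse 3.
M/49 = 622075; 622075 ≡ 20 (mod 49); 20·27 ≡ 1, so inverse 27.
M/167 = 182525; 182525 ≡ 161 (mod 167); 161·139 ≡ 1, so inverse 139.
M/149 = 204575; 204575 ≡ 147 (mod 149); 147·74 ≡ 1, so inverse 74.
N ≡ 18·1219267·3 + 41·622075·27 + 11·182525·139 + 31·204575·74 = 1502853218.
1502853218 mod 30481675 = 9251143.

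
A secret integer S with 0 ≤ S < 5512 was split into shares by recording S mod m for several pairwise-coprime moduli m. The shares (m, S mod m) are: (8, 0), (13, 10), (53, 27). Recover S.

The moduli are pairwise coprime; N = 8·13·53 = 5512.
N/8 = 689; 689 ≡ 1 (mod 8), inverse 1.
N/13 = 424; 424 ≡ 8 (mod 13); 8·5 ≡ 1, so inverse 5.
N/53 = 104; 104 ≡ 51 (mod 53); 51·26 ≡ 1, so inverse 26.
S ≡ 0·689·1 + 10·424·5 + 27·104·26 = 94208.
94208 mod 5512 = 504.

504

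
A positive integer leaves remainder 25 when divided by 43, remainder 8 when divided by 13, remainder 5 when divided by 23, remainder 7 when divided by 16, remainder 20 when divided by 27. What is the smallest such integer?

4332791

The moduli are pairwise coprime; N = 43·13·23·16·27 = 5554224.
N/43 = 129168; 129168 ≡ 39 (mod 43); 39·32 ≡ 1, so inverse 32.
N/13 = 427248; 427248 ≡ 3 (mod 13); 3·9 ≡ 1, so inverse 9.
N/23 = 241488; 241488 ≡ 11 (mod 23); 11·21 ≡ 1, so inverse 21.
N/16 = 347139; 347139 ≡ 3 (mod 16); 3·11 ≡ 1, so inverse 11.
N/27 = 205712; 205712 ≡ 26 (mod 27); 26·26 ≡ 1, so inverse 26.
m ≡ 25·129168·32 + 8·427248·9 + 5·241488·21 + 7·347139·11 + 20·205712·26 = 293152439.
293152439 mod 5554224 = 4332791.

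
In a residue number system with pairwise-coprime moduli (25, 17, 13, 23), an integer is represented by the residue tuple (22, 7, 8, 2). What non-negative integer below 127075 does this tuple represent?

10122

Combine the congruences pairwise.
From x ≡ 22 (mod 25) write x = 22 + 25t. Substituting into x ≡ 7 (mod 17) gives 25t ≡ 2 (mod 17), and since 8⁻¹ ≡ 15 (mod 17), t ≡ 13. Hence x ≡ 22 + 25·13 = 347 (mod 425).
From x ≡ 347 (mod 425) write x = 347 + 425t. Substituting into x ≡ 8 (mod 13) gives 425t ≡ 12 (mod 13), and since 9⁻¹ ≡ 3 (mod 13), t ≡ 10. Hence x ≡ 347 + 425·10 = 4597 (mod 5525).
From x ≡ 4597 (mod 5525) write x = 4597 + 5525t. Substituting into x ≡ 2 (mod 23) gives 5525t ≡ 5 (mod 23), and since 5⁻¹ ≡ 14 (mod 23), t ≡ 1. Hence x ≡ 4597 + 5525·1 = 10122 (mod 127075).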